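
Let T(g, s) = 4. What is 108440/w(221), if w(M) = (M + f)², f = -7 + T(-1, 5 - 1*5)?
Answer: 27110/11881 ≈ 2.2818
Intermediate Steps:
f = -3 (f = -7 + 4 = -3)
w(M) = (-3 + M)² (w(M) = (M - 3)² = (-3 + M)²)
108440/w(221) = 108440/((-3 + 221)²) = 108440/(218²) = 108440/47524 = 108440*(1/47524) = 27110/11881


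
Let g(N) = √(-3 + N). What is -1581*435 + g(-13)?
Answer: -687735 + 4*I ≈ -6.8774e+5 + 4.0*I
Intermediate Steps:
-1581*435 + g(-13) = -1581*435 + √(-3 - 13) = -687735 + √(-16) = -687735 + 4*I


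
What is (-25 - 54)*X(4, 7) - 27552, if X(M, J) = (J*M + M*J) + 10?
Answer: -32766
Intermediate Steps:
X(M, J) = 10 + 2*J*M (X(M, J) = (J*M + J*M) + 10 = 2*J*M + 10 = 10 + 2*J*M)
(-25 - 54)*X(4, 7) - 27552 = (-25 - 54)*(10 + 2*7*4) - 27552 = -79*(10 + 56) - 27552 = -79*66 - 27552 = -5214 - 27552 = -32766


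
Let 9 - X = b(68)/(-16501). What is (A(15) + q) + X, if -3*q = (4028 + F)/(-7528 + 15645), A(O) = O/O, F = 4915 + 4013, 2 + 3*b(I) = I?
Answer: 3804907276/401815851 ≈ 9.4693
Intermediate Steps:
b(I) = -⅔ + I/3
F = 8928
A(O) = 1
X = 148531/16501 (X = 9 - (-⅔ + (⅓)*68)/(-16501) = 9 - (-⅔ + 68/3)*(-1)/16501 = 9 - 22*(-1)/16501 = 9 - 1*(-22/16501) = 9 + 22/16501 = 148531/16501 ≈ 9.0013)
q = -12956/24351 (q = -(4028 + 8928)/(3*(-7528 + 15645)) = -12956/(3*8117) = -⅓*12956/8117 = -12956/24351 ≈ -0.53205)
(A(15) + q) + X = (1 - 12956/24351) + 148531/16501 = 11395/24351 + 148531/16501 = 3804907276/401815851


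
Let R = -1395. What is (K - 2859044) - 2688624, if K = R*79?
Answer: -5657873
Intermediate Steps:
K = -110205 (K = -1395*79 = -110205)
(K - 2859044) - 2688624 = (-110205 - 2859044) - 2688624 = -2969249 - 2688624 = -5657873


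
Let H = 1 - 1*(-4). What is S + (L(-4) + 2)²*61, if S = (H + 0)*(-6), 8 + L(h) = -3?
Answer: 4911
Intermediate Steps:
H = 5 (H = 1 + 4 = 5)
L(h) = -11 (L(h) = -8 - 3 = -11)
S = -30 (S = (5 + 0)*(-6) = 5*(-6) = -30)
S + (L(-4) + 2)²*61 = -30 + (-11 + 2)²*61 = -30 + (-9)²*61 = -30 + 81*61 = -30 + 4941 = 4911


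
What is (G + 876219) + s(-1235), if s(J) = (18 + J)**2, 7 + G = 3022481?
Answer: 5379782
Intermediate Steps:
G = 3022474 (G = -7 + 3022481 = 3022474)
(G + 876219) + s(-1235) = (3022474 + 876219) + (18 - 1235)**2 = 3898693 + (-1217)**2 = 3898693 + 1481089 = 5379782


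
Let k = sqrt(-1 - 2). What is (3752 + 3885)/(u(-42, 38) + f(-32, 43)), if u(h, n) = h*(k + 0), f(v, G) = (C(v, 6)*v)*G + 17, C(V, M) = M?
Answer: -1284107/1385437 + 6546*I*sqrt(3)/1385437 ≈ -0.92686 + 0.0081837*I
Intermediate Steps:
k = I*sqrt(3) (k = sqrt(-3) = I*sqrt(3) ≈ 1.732*I)
f(v, G) = 17 + 6*G*v (f(v, G) = (6*v)*G + 17 = 6*G*v + 17 = 17 + 6*G*v)
u(h, n) = I*h*sqrt(3) (u(h, n) = h*(I*sqrt(3) + 0) = h*(I*sqrt(3)) = I*h*sqrt(3))
(3752 + 3885)/(u(-42, 38) + f(-32, 43)) = (3752 + 3885)/(I*(-42)*sqrt(3) + (17 + 6*43*(-32))) = 7637/(-42*I*sqrt(3) + (17 - 8256)) = 7637/(-42*I*sqrt(3) - 8239) = 7637/(-8239 - 42*I*sqrt(3))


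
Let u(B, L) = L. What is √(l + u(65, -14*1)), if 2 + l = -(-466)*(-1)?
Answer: I*√482 ≈ 21.954*I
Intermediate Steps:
l = -468 (l = -2 - (-466)*(-1) = -2 - 2*233 = -2 - 466 = -468)
√(l + u(65, -14*1)) = √(-468 - 14*1) = √(-468 - 14) = √(-482) = I*√482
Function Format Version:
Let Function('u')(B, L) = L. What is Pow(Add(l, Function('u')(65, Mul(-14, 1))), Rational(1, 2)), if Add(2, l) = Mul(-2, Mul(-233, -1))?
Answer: Mul(I, Pow(482, Rational(1, 2))) ≈ Mul(21.954, I)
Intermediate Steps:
l = -468 (l = Add(-2, Mul(-2, Mul(-233, -1))) = Add(-2, Mul(-2, 233)) = Add(-2, -466) = -468)
Pow(Add(l, Function('u')(65, Mul(-14, 1))), Rational(1, 2)) = Pow(Add(-468, Mul(-14, 1)), Rational(1, 2)) = Pow(Add(-468, -14), Rational(1, 2)) = Pow(-482, Rational(1, 2)) = Mul(I, Pow(482, Rational(1, 2)))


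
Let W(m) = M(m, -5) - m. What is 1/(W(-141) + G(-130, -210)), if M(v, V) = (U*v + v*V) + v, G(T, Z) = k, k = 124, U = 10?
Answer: -1/581 ≈ -0.0017212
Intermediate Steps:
G(T, Z) = 124
M(v, V) = 11*v + V*v (M(v, V) = (10*v + v*V) + v = (10*v + V*v) + v = 11*v + V*v)
W(m) = 5*m (W(m) = m*(11 - 5) - m = m*6 - m = 6*m - m = 5*m)
1/(W(-141) + G(-130, -210)) = 1/(5*(-141) + 124) = 1/(-705 + 124) = 1/(-581) = -1/581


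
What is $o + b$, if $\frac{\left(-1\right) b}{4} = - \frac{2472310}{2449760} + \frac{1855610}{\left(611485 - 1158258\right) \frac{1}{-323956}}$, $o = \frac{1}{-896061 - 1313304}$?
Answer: $- \frac{325359388012343169276517}{73984046033356380} \approx -4.3977 \cdot 10^{6}$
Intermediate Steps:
$o = - \frac{1}{2209365}$ ($o = \frac{1}{-896061 - 1313304} = \frac{1}{-2209365} = - \frac{1}{2209365} \approx -4.5262 \cdot 10^{-7}$)
$b = - \frac{147263755881128597}{33486565612}$ ($b = - 4 \left(- \frac{2472310}{2449760} + \frac{1855610}{\left(611485 - 1158258\right) \frac{1}{-323956}}\right) = - 4 \left(\left(-2472310\right) \frac{1}{2449760} + \frac{1855610}{\left(-546773\right) \left(- \frac{1}{323956}\right)}\right) = - 4 \left(- \frac{247231}{244976} + \frac{1855610}{\frac{546773}{323956}}\right) = - 4 \left(- \frac{247231}{244976} + 1855610 \cdot \frac{323956}{546773}\right) = - 4 \left(- \frac{247231}{244976} + \frac{601135993160}{546773}\right) = \left(-4\right) \frac{147263755881128597}{133946262448} = - \frac{147263755881128597}{33486565612} \approx -4.3977 \cdot 10^{6}$)
$o + b = - \frac{1}{2209365} - \frac{147263755881128597}{33486565612} = - \frac{325359388012343169276517}{73984046033356380}$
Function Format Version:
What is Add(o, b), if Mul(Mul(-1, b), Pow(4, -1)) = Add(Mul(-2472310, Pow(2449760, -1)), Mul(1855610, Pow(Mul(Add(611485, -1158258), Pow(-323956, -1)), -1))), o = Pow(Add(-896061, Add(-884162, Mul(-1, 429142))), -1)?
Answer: Rational(-325359388012343169276517, 73984046033356380) ≈ -4.3977e+6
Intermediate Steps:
o = Rational(-1, 2209365) (o = Pow(Add(-896061, Add(-884162, -429142)), -1) = Pow(Add(-896061, -1313304), -1) = Pow(-2209365, -1) = Rational(-1, 2209365) ≈ -4.5262e-7)
b = Rational(-147263755881128597, 33486565612) (b = Mul(-4, Add(Mul(-2472310, Pow(2449760, -1)), Mul(1855610, Pow(Mul(Add(611485, -1158258), Pow(-323956, -1)), -1)))) = Mul(-4, Add(Mul(-2472310, Rational(1, 2449760)), Mul(1855610, Pow(Mul(-546773, Rational(-1, 323956)), -1)))) = Mul(-4, Add(Rational(-247231, 244976), Mul(1855610, Pow(Rational(546773, 323956), -1)))) = Mul(-4, Add(Rational(-247231, 244976), Mul(1855610, Rational(323956, 546773)))) = Mul(-4, Add(Rational(-247231, 244976), Rational(601135993160, 546773))) = Mul(-4, Rational(147263755881128597, 133946262448)) = Rational(-147263755881128597, 33486565612) ≈ -4.3977e+6)
Add(o, b) = Add(Rational(-1, 2209365), Rational(-147263755881128597, 33486565612)) = Rational(-325359388012343169276517, 73984046033356380)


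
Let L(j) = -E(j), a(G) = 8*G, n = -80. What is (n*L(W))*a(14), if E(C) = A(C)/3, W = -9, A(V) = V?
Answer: -26880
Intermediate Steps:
E(C) = C/3
L(j) = -j/3
(n*L(W))*a(14) = (-(-80)*(-9)/3)*(8*14) = -80*3*112 = -240*112 = -26880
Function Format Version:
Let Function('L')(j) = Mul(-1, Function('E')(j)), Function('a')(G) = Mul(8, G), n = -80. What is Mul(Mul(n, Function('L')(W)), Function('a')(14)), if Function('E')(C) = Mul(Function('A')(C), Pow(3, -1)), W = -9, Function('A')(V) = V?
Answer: -26880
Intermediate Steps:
Function('E')(C) = Mul(Rational(1, 3), C) (Function('E')(C) = Mul(C, Pow(3, -1)) = Mul(C, Rational(1, 3)) = Mul(Rational(1, 3), C))
Function('L')(j) = Mul(Rational(-1, 3), j) (Function('L')(j) = Mul(-1, Mul(Rational(1, 3), j)) = Mul(Rational(-1, 3), j))
Mul(Mul(n, Function('L')(W)), Function('a')(14)) = Mul(Mul(-80, Mul(Rational(-1, 3), -9)), Mul(8, 14)) = Mul(Mul(-80, 3), 112) = Mul(-240, 112) = -26880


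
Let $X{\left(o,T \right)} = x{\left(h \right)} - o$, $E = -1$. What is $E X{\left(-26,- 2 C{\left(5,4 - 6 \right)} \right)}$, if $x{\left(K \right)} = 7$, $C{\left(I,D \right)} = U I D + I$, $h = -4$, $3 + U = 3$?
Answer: $-33$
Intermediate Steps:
$U = 0$ ($U = -3 + 3 = 0$)
$C{\left(I,D \right)} = I$ ($C{\left(I,D \right)} = 0 I D + I = 0 D + I = 0 + I = I$)
$X{\left(o,T \right)} = 7 - o$
$E X{\left(-26,- 2 C{\left(5,4 - 6 \right)} \right)} = - (7 - -26) = - (7 + 26) = \left(-1\right) 33 = -33$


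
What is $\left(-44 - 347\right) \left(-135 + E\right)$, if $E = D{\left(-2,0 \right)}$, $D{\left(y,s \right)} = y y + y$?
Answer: $52003$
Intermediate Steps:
$D{\left(y,s \right)} = y + y^{2}$ ($D{\left(y,s \right)} = y^{2} + y = y + y^{2}$)
$E = 2$ ($E = - 2 \left(1 - 2\right) = \left(-2\right) \left(-1\right) = 2$)
$\left(-44 - 347\right) \left(-135 + E\right) = \left(-44 - 347\right) \left(-135 + 2\right) = \left(-391\right) \left(-133\right) = 52003$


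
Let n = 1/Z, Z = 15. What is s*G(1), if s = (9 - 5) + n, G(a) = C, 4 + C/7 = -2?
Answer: -854/5 ≈ -170.80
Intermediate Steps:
C = -42 (C = -28 + 7*(-2) = -28 - 14 = -42)
G(a) = -42
n = 1/15 ≈ 0.066667
s = 61/15 (s = (9 - 5) + 1/15 = 4 + 1/15 = 61/15 ≈ 4.0667)
s*G(1) = (61/15)*(-42) = -854/5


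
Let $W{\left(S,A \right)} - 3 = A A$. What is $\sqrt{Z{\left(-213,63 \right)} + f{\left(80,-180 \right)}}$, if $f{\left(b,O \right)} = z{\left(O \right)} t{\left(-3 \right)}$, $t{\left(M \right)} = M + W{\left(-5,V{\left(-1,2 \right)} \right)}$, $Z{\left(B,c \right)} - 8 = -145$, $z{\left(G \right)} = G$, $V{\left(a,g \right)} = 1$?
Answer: $i \sqrt{317} \approx 17.805 i$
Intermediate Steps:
$W{\left(S,A \right)} = 3 + A^{2}$ ($W{\left(S,A \right)} = 3 + A A = 3 + A^{2}$)
$Z{\left(B,c \right)} = -137$ ($Z{\left(B,c \right)} = 8 - 145 = -137$)
$t{\left(M \right)} = 4 + M$ ($t{\left(M \right)} = M + \left(3 + 1^{2}\right) = M + \left(3 + 1\right) = M + 4 = 4 + M$)
$f{\left(b,O \right)} = O$ ($f{\left(b,O \right)} = O \left(4 - 3\right) = O 1 = O$)
$\sqrt{Z{\left(-213,63 \right)} + f{\left(80,-180 \right)}} = \sqrt{-137 - 180} = \sqrt{-317} = i \sqrt{317}$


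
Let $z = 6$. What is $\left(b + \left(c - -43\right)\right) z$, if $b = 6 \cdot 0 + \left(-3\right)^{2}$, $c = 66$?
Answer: $708$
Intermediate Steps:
$b = 9$ ($b = 0 + 9 = 9$)
$\left(b + \left(c - -43\right)\right) z = \left(9 + \left(66 - -43\right)\right) 6 = \left(9 + \left(66 + 43\right)\right) 6 = \left(9 + 109\right) 6 = 118 \cdot 6 = 708$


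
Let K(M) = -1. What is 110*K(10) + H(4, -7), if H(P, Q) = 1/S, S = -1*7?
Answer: -771/7 ≈ -110.14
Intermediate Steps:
S = -7
H(P, Q) = -⅐ (H(P, Q) = 1/(-7) = -⅐)
110*K(10) + H(4, -7) = 110*(-1) - ⅐ = -110 - ⅐ = -771/7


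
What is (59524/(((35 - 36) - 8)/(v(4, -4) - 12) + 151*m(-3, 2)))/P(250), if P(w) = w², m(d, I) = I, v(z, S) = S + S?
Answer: 2588/821875 ≈ 0.0031489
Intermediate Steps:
v(z, S) = 2*S
(59524/(((35 - 36) - 8)/(v(4, -4) - 12) + 151*m(-3, 2)))/P(250) = (59524/(((35 - 36) - 8)/(2*(-4) - 12) + 151*2))/(250²) = (59524/((-1 - 8)/(-8 - 12) + 302))/62500 = (59524/(-9/(-20) + 302))*(1/62500) = (59524/(-9*(-1/20) + 302))*(1/62500) = (59524/(9/20 + 302))*(1/62500) = (59524/(6049/20))*(1/62500) = (59524*(20/6049))*(1/62500) = (51760/263)*(1/62500) = 2588/821875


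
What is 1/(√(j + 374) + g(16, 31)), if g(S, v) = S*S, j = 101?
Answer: 256/65061 - 5*√19/65061 ≈ 0.0035998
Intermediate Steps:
g(S, v) = S²
1/(√(j + 374) + g(16, 31)) = 1/(√(101 + 374) + 16²) = 1/(√475 + 256) = 1/(5*√19 + 256) = 1/(256 + 5*√19)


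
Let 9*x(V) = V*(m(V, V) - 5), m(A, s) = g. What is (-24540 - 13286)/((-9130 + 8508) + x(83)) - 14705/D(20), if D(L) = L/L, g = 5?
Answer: -4554342/311 ≈ -14644.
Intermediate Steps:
m(A, s) = 5
D(L) = 1
x(V) = 0 (x(V) = (V*(5 - 5))/9 = (V*0)/9 = (⅑)*0 = 0)
(-24540 - 13286)/((-9130 + 8508) + x(83)) - 14705/D(20) = (-24540 - 13286)/((-9130 + 8508) + 0) - 14705/1 = -37826/(-622 + 0) - 14705*1 = -37826/(-622) - 14705 = -37826*(-1/622) - 14705 = 18913/311 - 14705 = -4554342/311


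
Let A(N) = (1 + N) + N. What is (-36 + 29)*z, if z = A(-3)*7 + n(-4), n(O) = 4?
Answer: 217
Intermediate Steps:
A(N) = 1 + 2*N
z = -31 (z = (1 + 2*(-3))*7 + 4 = (1 - 6)*7 + 4 = -5*7 + 4 = -35 + 4 = -31)
(-36 + 29)*z = (-36 + 29)*(-31) = -7*(-31) = 217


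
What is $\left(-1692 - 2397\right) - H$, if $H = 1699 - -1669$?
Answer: $-7457$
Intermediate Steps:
$H = 3368$ ($H = 1699 + 1669 = 3368$)
$\left(-1692 - 2397\right) - H = \left(-1692 - 2397\right) - 3368 = -4089 - 3368 = -7457$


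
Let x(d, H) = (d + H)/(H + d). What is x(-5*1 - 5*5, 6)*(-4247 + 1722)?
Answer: -2525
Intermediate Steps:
x(d, H) = 1 (x(d, H) = (H + d)/(H + d) = 1)
x(-5*1 - 5*5, 6)*(-4247 + 1722) = 1*(-4247 + 1722) = 1*(-2525) = -2525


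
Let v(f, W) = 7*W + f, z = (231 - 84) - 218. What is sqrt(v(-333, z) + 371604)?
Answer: sqrt(370774) ≈ 608.91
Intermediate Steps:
z = -71 (z = 147 - 218 = -71)
v(f, W) = f + 7*W
sqrt(v(-333, z) + 371604) = sqrt((-333 + 7*(-71)) + 371604) = sqrt((-333 - 497) + 371604) = sqrt(-830 + 371604) = sqrt(370774)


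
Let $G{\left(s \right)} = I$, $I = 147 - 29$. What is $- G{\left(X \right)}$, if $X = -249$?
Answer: $-118$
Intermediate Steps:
$I = 118$
$G{\left(s \right)} = 118$
$- G{\left(X \right)} = \left(-1\right) 118 = -118$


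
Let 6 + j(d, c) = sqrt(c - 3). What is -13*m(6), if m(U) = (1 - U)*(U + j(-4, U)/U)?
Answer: 325 + 65*sqrt(3)/6 ≈ 343.76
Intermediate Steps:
j(d, c) = -6 + sqrt(-3 + c) (j(d, c) = -6 + sqrt(c - 3) = -6 + sqrt(-3 + c))
m(U) = (1 - U)*(U + (-6 + sqrt(-3 + U))/U)
-13*m(6) = -13*(-6 + sqrt(-3 + 6) + 6*(6 + 6 - 1*6**2 - sqrt(-3 + 6)))/6 = -13*(-6 + sqrt(3) + 6*(6 + 6 - 1*36 - sqrt(3)))/6 = -13*(-6 + sqrt(3) + 6*(6 + 6 - 36 - sqrt(3)))/6 = -13*(-6 + sqrt(3) + 6*(-24 - sqrt(3)))/6 = -13*(-6 + sqrt(3) + (-144 - 6*sqrt(3)))/6 = -13*(-150 - 5*sqrt(3))/6 = -13*(-25 - 5*sqrt(3)/6) = 325 + 65*sqrt(3)/6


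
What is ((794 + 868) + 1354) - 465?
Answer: 2551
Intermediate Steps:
((794 + 868) + 1354) - 465 = (1662 + 1354) - 465 = 3016 - 465 = 2551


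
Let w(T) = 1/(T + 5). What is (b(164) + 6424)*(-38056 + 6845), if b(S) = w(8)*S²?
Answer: -3445944088/13 ≈ -2.6507e+8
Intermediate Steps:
w(T) = 1/(5 + T)
b(S) = S²/13 (b(S) = S²/(5 + 8) = S²/13)
(b(164) + 6424)*(-38056 + 6845) = ((1/13)*164² + 6424)*(-38056 + 6845) = ((1/13)*26896 + 6424)*(-31211) = (26896/13 + 6424)*(-31211) = (110408/13)*(-31211) = -3445944088/13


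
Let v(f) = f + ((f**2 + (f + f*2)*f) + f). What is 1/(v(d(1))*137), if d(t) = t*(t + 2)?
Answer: 1/5754 ≈ 0.00017379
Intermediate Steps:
d(t) = t*(2 + t)
v(f) = 2*f + 4*f**2 (v(f) = f + ((f**2 + (f + 2*f)*f) + f) = f + ((f**2 + (3*f)*f) + f) = f + ((f**2 + 3*f**2) + f) = f + (4*f**2 + f) = f + (f + 4*f**2) = 2*f + 4*f**2)
1/(v(d(1))*137) = 1/((2*(1*(2 + 1))*(1 + 2*(1*(2 + 1))))*137) = 1/((2*(1*3)*(1 + 2*(1*3)))*137) = 1/((2*3*(1 + 2*3))*137) = 1/((2*3*(1 + 6))*137) = 1/((2*3*7)*137) = 1/(42*137) = 1/5754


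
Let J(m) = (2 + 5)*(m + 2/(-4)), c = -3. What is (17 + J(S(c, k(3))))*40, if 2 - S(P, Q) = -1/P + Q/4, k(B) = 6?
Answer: 1760/3 ≈ 586.67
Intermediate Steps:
S(P, Q) = 2 + 1/P - Q/4 (S(P, Q) = 2 - (-1/P + Q/4) = 2 + (1/P - Q/4) = 2 + 1/P - Q/4)
J(m) = -7/2 + 7*m (J(m) = 7*(m + 2*(-¼)) = 7*(m - ½) = 7*(-½ + m) = -7/2 + 7*m)
(17 + J(S(c, k(3))))*40 = (17 + (-7/2 + 7*(2 + 1/(-3) - ¼*6)))*40 = (17 + (-7/2 + 7*(2 - ⅓ - 3/2)))*40 = (17 + (-7/2 + 7*(⅙)))*40 = (17 + (-7/2 + 7/6))*40 = (17 - 7/3)*40 = (44/3)*40 = 1760/3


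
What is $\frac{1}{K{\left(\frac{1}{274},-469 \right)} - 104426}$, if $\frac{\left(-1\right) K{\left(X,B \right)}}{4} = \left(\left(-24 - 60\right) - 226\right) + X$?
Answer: $- \frac{137}{14136484} \approx -9.6912 \cdot 10^{-6}$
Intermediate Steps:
$K{\left(X,B \right)} = 1240 - 4 X$ ($K{\left(X,B \right)} = - 4 \left(\left(\left(-24 - 60\right) - 226\right) + X\right) = - 4 \left(\left(-84 - 226\right) + X\right) = - 4 \left(-310 + X\right) = 1240 - 4 X$)
$\frac{1}{K{\left(\frac{1}{274},-469 \right)} - 104426} = \frac{1}{\left(1240 - \frac{4}{274}\right) - 104426} = \frac{1}{\left(1240 - \frac{2}{137}\right) - 104426} = \frac{1}{\frac{169878}{137} - 104426} = \frac{1}{- \frac{14136484}{137}} = - \frac{137}{14136484}$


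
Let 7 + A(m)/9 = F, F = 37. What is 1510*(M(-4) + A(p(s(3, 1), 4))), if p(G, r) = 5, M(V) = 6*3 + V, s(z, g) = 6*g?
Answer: 428840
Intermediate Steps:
M(V) = 18 + V
A(m) = 270 (A(m) = -63 + 9*37 = -63 + 333 = 270)
1510*(M(-4) + A(p(s(3, 1), 4))) = 1510*((18 - 4) + 270) = 1510*(14 + 270) = 1510*284 = 428840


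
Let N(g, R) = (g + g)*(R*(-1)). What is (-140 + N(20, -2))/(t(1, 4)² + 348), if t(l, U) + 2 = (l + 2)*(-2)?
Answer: -15/103 ≈ -0.14563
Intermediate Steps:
t(l, U) = -6 - 2*l (t(l, U) = -2 + (l + 2)*(-2) = -2 + (2 + l)*(-2) = -2 + (-4 - 2*l) = -6 - 2*l)
N(g, R) = -2*R*g (N(g, R) = (2*g)*(-R) = -2*R*g)
(-140 + N(20, -2))/(t(1, 4)² + 348) = (-140 - 2*(-2)*20)/((-6 - 2*1)² + 348) = (-140 + 80)/((-6 - 2)² + 348) = -60/((-8)² + 348) = -60/(64 + 348) = -60/412 = -60*1/412 = -15/103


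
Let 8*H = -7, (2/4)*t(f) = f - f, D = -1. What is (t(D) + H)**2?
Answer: 49/64 ≈ 0.76563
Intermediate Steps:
t(f) = 0 (t(f) = 2*(f - f) = 2*0 = 0)
H = -7/8 (H = (1/8)*(-7) = -7/8 ≈ -0.87500)
(t(D) + H)**2 = (0 - 7/8)**2 = (-7/8)**2 = 49/64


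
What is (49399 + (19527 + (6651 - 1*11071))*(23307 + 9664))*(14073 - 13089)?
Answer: 490172019264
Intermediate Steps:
(49399 + (19527 + (6651 - 1*11071))*(23307 + 9664))*(14073 - 13089) = (49399 + (19527 + (6651 - 11071))*32971)*984 = (49399 + (19527 - 4420)*32971)*984 = (49399 + 15107*32971)*984 = (49399 + 498092897)*984 = 498142296*984 = 490172019264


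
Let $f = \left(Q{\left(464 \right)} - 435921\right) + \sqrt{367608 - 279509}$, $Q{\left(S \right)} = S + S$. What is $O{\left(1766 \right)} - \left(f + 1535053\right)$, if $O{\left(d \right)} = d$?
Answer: $-1098294 - \sqrt{88099} \approx -1.0986 \cdot 10^{6}$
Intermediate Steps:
$Q{\left(S \right)} = 2 S$
$f = -434993 + \sqrt{88099}$ ($f = \left(2 \cdot 464 - 435921\right) + \sqrt{367608 - 279509} = \left(928 - 435921\right) + \sqrt{88099} = -434993 + \sqrt{88099} \approx -4.347 \cdot 10^{5}$)
$O{\left(1766 \right)} - \left(f + 1535053\right) = 1766 - \left(\left(-434993 + \sqrt{88099}\right) + 1535053\right) = 1766 - \left(1100060 + \sqrt{88099}\right) = -1098294 - \sqrt{88099}$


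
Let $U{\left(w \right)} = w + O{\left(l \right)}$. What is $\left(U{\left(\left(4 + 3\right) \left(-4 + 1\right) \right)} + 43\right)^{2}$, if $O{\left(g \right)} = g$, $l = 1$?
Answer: $529$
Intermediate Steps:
$U{\left(w \right)} = 1 + w$ ($U{\left(w \right)} = w + 1 = 1 + w$)
$\left(U{\left(\left(4 + 3\right) \left(-4 + 1\right) \right)} + 43\right)^{2} = \left(\left(1 + \left(4 + 3\right) \left(-4 + 1\right)\right) + 43\right)^{2} = \left(\left(1 + 7 \left(-3\right)\right) + 43\right)^{2} = \left(\left(1 - 21\right) + 43\right)^{2} = \left(-20 + 43\right)^{2} = 23^{2} = 529$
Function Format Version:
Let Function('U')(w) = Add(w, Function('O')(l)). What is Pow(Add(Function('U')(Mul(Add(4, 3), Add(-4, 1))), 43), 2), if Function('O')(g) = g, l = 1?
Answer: 529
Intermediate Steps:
Function('U')(w) = Add(1, w) (Function('U')(w) = Add(w, 1) = Add(1, w))
Pow(Add(Function('U')(Mul(Add(4, 3), Add(-4, 1))), 43), 2) = Pow(Add(Add(1, Mul(Add(4, 3), Add(-4, 1))), 43), 2) = Pow(Add(Add(1, Mul(7, -3)), 43), 2) = Pow(Add(Add(1, -21), 43), 2) = Pow(Add(-20, 43), 2) = Pow(23, 2) = 529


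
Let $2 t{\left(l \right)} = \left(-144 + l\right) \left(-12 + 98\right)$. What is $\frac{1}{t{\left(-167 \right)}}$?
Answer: $- \frac{1}{13373} \approx -7.4778 \cdot 10^{-5}$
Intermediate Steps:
$t{\left(l \right)} = -6192 + 43 l$ ($t{\left(l \right)} = \frac{\left(-144 + l\right) \left(-12 + 98\right)}{2} = \frac{\left(-144 + l\right) 86}{2} = \frac{-12384 + 86 l}{2} = -6192 + 43 l$)
$\frac{1}{t{\left(-167 \right)}} = \frac{1}{-6192 + 43 \left(-167\right)} = \frac{1}{-6192 - 7181} = \frac{1}{-13373} = - \frac{1}{13373}$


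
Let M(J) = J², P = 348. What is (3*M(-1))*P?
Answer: 1044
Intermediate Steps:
(3*M(-1))*P = (3*(-1)²)*348 = (3*1)*348 = 3*348 = 1044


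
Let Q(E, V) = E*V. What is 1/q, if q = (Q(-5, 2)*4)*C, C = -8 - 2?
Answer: 1/400 ≈ 0.0025000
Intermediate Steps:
C = -10
q = 400 (q = (-5*2*4)*(-10) = -10*4*(-10) = -40*(-10) = 400)
1/q = 1/400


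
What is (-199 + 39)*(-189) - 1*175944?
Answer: -145704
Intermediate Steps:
(-199 + 39)*(-189) - 1*175944 = -160*(-189) - 175944 = 30240 - 175944 = -145704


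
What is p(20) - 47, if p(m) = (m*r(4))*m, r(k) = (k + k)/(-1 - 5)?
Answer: -1741/3 ≈ -580.33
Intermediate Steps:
r(k) = -k/3 (r(k) = (2*k)/(-6) = (2*k)*(-⅙) = -k/3)
p(m) = -4*m²/3 (p(m) = (m*(-⅓*4))*m = (m*(-4/3))*m = (-4*m/3)*m = -4*m²/3)
p(20) - 47 = -4/3*20² - 47 = -4/3*400 - 47 = -1600/3 - 47 = -1741/3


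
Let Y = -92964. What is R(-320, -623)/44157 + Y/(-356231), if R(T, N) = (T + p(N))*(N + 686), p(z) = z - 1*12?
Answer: -5775875589/5243364089 ≈ -1.1016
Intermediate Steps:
p(z) = -12 + z (p(z) = z - 12 = -12 + z)
R(T, N) = (686 + N)*(-12 + N + T) (R(T, N) = (T + (-12 + N))*(N + 686) = (-12 + N + T)*(686 + N) = (686 + N)*(-12 + N + T))
R(-320, -623)/44157 + Y/(-356231) = (-8232 + (-623)² + 674*(-623) + 686*(-320) - 623*(-320))/44157 - 92964/(-356231) = (-8232 + 388129 - 419902 - 219520 + 199360)*(1/44157) - 92964*(-1/356231) = -60165*1/44157 + 92964/356231 = -20055/14719 + 92964/356231 = -5775875589/5243364089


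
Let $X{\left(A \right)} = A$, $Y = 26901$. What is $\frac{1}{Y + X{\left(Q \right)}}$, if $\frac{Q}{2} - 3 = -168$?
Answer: $\frac{1}{26571} \approx 3.7635 \cdot 10^{-5}$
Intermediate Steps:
$Q = -330$ ($Q = 6 + 2 \left(-168\right) = 6 - 336 = -330$)
$\frac{1}{Y + X{\left(Q \right)}} = \frac{1}{26901 - 330} = \frac{1}{26571}$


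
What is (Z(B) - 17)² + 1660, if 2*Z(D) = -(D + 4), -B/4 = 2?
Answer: 1885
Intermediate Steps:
B = -8 (B = -4*2 = -8)
Z(D) = -2 - D/2 (Z(D) = (-(D + 4))/2 = (-(4 + D))/2 = (-4 - D)/2 = -2 - D/2)
(Z(B) - 17)² + 1660 = ((-2 - ½*(-8)) - 17)² + 1660 = ((-2 + 4) - 17)² + 1660 = (2 - 17)² + 1660 = (-15)² + 1660 = 225 + 1660 = 1885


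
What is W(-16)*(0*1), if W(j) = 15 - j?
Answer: 0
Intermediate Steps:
W(-16)*(0*1) = (15 - 1*(-16))*(0*1) = (15 + 16)*0 = 31*0 = 0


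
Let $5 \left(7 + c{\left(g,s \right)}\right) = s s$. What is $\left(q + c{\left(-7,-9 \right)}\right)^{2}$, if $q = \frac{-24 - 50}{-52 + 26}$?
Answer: $\frac{613089}{4225} \approx 145.11$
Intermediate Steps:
$c{\left(g,s \right)} = -7 + \frac{s^{2}}{5}$ ($c{\left(g,s \right)} = -7 + \frac{s s}{5} = -7 + \frac{s^{2}}{5}$)
$q = \frac{37}{13}$ ($q = - \frac{74}{-26} = \left(-74\right) \left(- \frac{1}{26}\right) = \frac{37}{13} \approx 2.8462$)
$\left(q + c{\left(-7,-9 \right)}\right)^{2} = \left(\frac{37}{13} - \left(7 - \frac{\left(-9\right)^{2}}{5}\right)\right)^{2} = \left(\frac{37}{13} + \left(-7 + \frac{1}{5} \cdot 81\right)\right)^{2} = \left(\frac{37}{13} + \left(-7 + \frac{81}{5}\right)\right)^{2} = \left(\frac{37}{13} + \frac{46}{5}\right)^{2} = \left(\frac{783}{65}\right)^{2} = \frac{613089}{4225}$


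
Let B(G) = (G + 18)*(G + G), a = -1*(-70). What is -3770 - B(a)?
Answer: -16090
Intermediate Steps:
a = 70
B(G) = 2*G*(18 + G) (B(G) = (18 + G)*(2*G) = 2*G*(18 + G))
-3770 - B(a) = -3770 - 2*70*(18 + 70) = -3770 - 2*70*88 = -3770 - 1*12320 = -3770 - 12320 = -16090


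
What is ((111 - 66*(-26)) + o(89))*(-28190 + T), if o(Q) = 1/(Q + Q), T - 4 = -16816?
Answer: -7317482707/89 ≈ -8.2219e+7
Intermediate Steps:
T = -16812 (T = 4 - 16816 = -16812)
o(Q) = 1/(2*Q)
((111 - 66*(-26)) + o(89))*(-28190 + T) = ((111 - 66*(-26)) + (1/2)/89)*(-28190 - 16812) = ((111 + 1716) + (1/2)*(1/89))*(-45002) = (1827 + 1/178)*(-45002) = (325207/178)*(-45002) = -7317482707/89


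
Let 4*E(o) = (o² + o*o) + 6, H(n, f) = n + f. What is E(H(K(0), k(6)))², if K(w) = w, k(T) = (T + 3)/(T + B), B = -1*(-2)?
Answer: 74529/16384 ≈ 4.5489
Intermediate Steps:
B = 2
k(T) = (3 + T)/(2 + T) (k(T) = (T + 3)/(T + 2) = (3 + T)/(2 + T))
H(n, f) = f + n
E(o) = 3/2 + o²/2 (E(o) = ((o² + o*o) + 6)/4 = ((o² + o²) + 6)/4 = (2*o² + 6)/4 = (6 + 2*o²)/4 = 3/2 + o²/2)
E(H(K(0), k(6)))² = (3/2 + ((3 + 6)/(2 + 6) + 0)²/2)² = (3/2 + (9/8 + 0)²/2)² = (3/2 + (9/8)²/2)² = (3/2 + (½)*(81/64))² = (3/2 + 81/128)² = (273/128)² = 74529/16384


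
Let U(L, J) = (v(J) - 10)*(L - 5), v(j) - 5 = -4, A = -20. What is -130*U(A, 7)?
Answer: -29250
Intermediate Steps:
v(j) = 1 (v(j) = 5 - 4 = 1)
U(L, J) = 45 - 9*L (U(L, J) = (1 - 10)*(L - 5) = -9*(-5 + L) = 45 - 9*L)
-130*U(A, 7) = -130*(45 - 9*(-20)) = -130*(45 + 180) = -130*225 = -29250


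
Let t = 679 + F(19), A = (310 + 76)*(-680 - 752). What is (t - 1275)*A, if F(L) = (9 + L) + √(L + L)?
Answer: 313963136 - 552752*√38 ≈ 3.1056e+8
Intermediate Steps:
A = -552752 (A = 386*(-1432) = -552752)
F(L) = 9 + L + √2*√L (F(L) = (9 + L) + √(2*L) = (9 + L) + √2*√L = 9 + L + √2*√L)
t = 707 + √38 (t = 679 + (9 + 19 + √2*√19) = 679 + (9 + 19 + √38) = 679 + (28 + √38) = 707 + √38 ≈ 713.16)
(t - 1275)*A = ((707 + √38) - 1275)*(-552752) = (-568 + √38)*(-552752) = 313963136 - 552752*√38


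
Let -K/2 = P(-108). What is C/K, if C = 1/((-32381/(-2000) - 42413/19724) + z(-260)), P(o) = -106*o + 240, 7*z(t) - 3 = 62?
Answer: -4314625/2352618315897 ≈ -1.8340e-6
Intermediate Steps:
z(t) = 65/7 (z(t) = 3/7 + (1/7)*62 = 3/7 + 62/7 = 65/7)
P(o) = 240 - 106*o
C = 69034000/1610279477 (C = 1/((-32381/(-2000) - 42413/19724) + 65/7) = 1/((-32381*(-1/2000) - 42413*1/19724) + 65/7) = 1/((32381/2000 - 42413/19724) + 65/7) = 1/(138464211/9862000 + 65/7) = 1/(1610279477/69034000) = 69034000/1610279477 ≈ 0.042871)
K = -23376 (K = -2*(240 - 106*(-108)) = -2*(240 + 11448) = -2*11688 = -23376)
C/K = (69034000/1610279477)/(-23376) = (69034000/1610279477)*(-1/23376) = -4314625/2352618315897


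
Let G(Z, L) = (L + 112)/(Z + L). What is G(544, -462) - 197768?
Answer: -8108663/41 ≈ -1.9777e+5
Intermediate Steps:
G(Z, L) = (112 + L)/(L + Z)
G(544, -462) - 197768 = (112 - 462)/(-462 + 544) - 197768 = -350/82 - 197768 = (1/82)*(-350) - 197768 = -175/41 - 197768 = -8108663/41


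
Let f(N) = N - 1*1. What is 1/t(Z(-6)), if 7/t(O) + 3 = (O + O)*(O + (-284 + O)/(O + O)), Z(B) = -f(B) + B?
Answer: -284/7 ≈ -40.571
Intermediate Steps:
f(N) = -1 + N (f(N) = N - 1 = -1 + N)
Z(B) = 1 (Z(B) = -(-1 + B) + B = (1 - B) + B = 1)
t(O) = 7/(-3 + 2*O*(O + (-284 + O)/(2*O))) (t(O) = 7/(-3 + (O + O)*(O + (-284 + O)/(O + O))) = 7/(-3 + (2*O)*(O + (-284 + O)/((2*O)))) = 7/(-3 + (2*O)*(O + (-284 + O)*(1/(2*O)))) = 7/(-3 + (2*O)*(O + (-284 + O)/(2*O))) = 7/(-3 + 2*O*(O + (-284 + O)/(2*O))))
1/t(Z(-6)) = 1/(7/(-287 + 1 + 2*1²)) = 1/(7/(-287 + 1 + 2*1)) = 1/(7/(-287 + 1 + 2)) = 1/(7/(-284)) = 1/(7*(-1/284)) = 1/(-7/284) = -284/7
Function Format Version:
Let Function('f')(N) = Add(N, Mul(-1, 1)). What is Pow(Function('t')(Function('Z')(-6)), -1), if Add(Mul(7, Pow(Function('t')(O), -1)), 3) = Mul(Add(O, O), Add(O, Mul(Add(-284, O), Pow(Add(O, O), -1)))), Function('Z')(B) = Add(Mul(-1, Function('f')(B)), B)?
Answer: Rational(-284, 7) ≈ -40.571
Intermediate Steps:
Function('f')(N) = Add(-1, N) (Function('f')(N) = Add(N, -1) = Add(-1, N))
Function('Z')(B) = 1 (Function('Z')(B) = Add(Mul(-1, Add(-1, B)), B) = Add(Add(1, Mul(-1, B)), B) = 1)
Function('t')(O) = Mul(7, Pow(Add(-3, Mul(2, O, Add(O, Mul(Rational(1, 2), Pow(O, -1), Add(-284, O))))), -1)) (Function('t')(O) = Mul(7, Pow(Add(-3, Mul(Add(O, O), Add(O, Mul(Add(-284, O), Pow(Add(O, O), -1))))), -1)) = Mul(7, Pow(Add(-3, Mul(Mul(2, O), Add(O, Mul(Add(-284, O), Pow(Mul(2, O), -1))))), -1)) = Mul(7, Pow(Add(-3, Mul(Mul(2, O), Add(O, Mul(Add(-284, O), Mul(Rational(1, 2), Pow(O, -1)))))), -1)) = Mul(7, Pow(Add(-3, Mul(Mul(2, O), Add(O, Mul(Rational(1, 2), Pow(O, -1), Add(-284, O))))), -1)) = Mul(7, Pow(Add(-3, Mul(2, O, Add(O, Mul(Rational(1, 2), Pow(O, -1), Add(-284, O))))), -1)))
Pow(Function('t')(Function('Z')(-6)), -1) = Pow(Mul(7, Pow(Add(-287, 1, Mul(2, Pow(1, 2))), -1)), -1) = Pow(Mul(7, Pow(Add(-287, 1, Mul(2, 1)), -1)), -1) = Pow(Mul(7, Pow(Add(-287, 1, 2), -1)), -1) = Pow(Mul(7, Pow(-284, -1)), -1) = Pow(Mul(7, Rational(-1, 284)), -1) = Pow(Rational(-7, 284), -1) = Rational(-284, 7)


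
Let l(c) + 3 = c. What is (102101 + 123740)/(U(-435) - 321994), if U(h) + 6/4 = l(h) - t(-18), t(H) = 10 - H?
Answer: -451682/644923 ≈ -0.70037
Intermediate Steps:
l(c) = -3 + c
U(h) = -65/2 + h (U(h) = -3/2 + ((-3 + h) - (10 - 1*(-18))) = -3/2 + ((-3 + h) - (10 + 18)) = -3/2 + ((-3 + h) - 1*28) = -3/2 + ((-3 + h) - 28) = -3/2 + (-31 + h) = -65/2 + h)
(102101 + 123740)/(U(-435) - 321994) = (102101 + 123740)/((-65/2 - 435) - 321994) = 225841/(-935/2 - 321994) = 225841/(-644923/2) = 225841*(-2/644923) = -451682/644923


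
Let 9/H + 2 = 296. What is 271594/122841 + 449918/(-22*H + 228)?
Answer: 903725253476/456108633 ≈ 1981.4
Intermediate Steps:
H = 3/98 (H = 9/(-2 + 296) = 9/294 = 9*(1/294) = 3/98 ≈ 0.030612)
271594/122841 + 449918/(-22*H + 228) = 271594/122841 + 449918/(-22*3/98 + 228) = 271594*(1/122841) + 449918/(-33/49 + 228) = 271594/122841 + 449918/(11139/49) = 271594/122841 + 449918*(49/11139) = 271594/122841 + 22045982/11139 = 903725253476/456108633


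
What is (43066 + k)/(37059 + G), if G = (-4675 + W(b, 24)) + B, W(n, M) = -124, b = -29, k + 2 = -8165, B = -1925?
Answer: 34899/30335 ≈ 1.1505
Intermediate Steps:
k = -8167 (k = -2 - 8165 = -8167)
G = -6724 (G = (-4675 - 124) - 1925 = -4799 - 1925 = -6724)
(43066 + k)/(37059 + G) = (43066 - 8167)/(37059 - 6724) = 34899/30335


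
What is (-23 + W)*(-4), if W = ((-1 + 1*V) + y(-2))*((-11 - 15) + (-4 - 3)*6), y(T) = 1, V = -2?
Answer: -452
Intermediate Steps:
W = 136 (W = ((-1 + 1*(-2)) + 1)*((-11 - 15) + (-4 - 3)*6) = ((-1 - 2) + 1)*(-26 - 7*6) = (-3 + 1)*(-26 - 42) = -2*(-68) = 136)
(-23 + W)*(-4) = (-23 + 136)*(-4) = 113*(-4) = -452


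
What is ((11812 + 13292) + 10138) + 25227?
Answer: 60469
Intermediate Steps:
((11812 + 13292) + 10138) + 25227 = (25104 + 10138) + 25227 = 35242 + 25227 = 60469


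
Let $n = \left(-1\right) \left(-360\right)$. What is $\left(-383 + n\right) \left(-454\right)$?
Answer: $10442$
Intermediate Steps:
$n = 360$
$\left(-383 + n\right) \left(-454\right) = \left(-383 + 360\right) \left(-454\right) = \left(-23\right) \left(-454\right) = 10442$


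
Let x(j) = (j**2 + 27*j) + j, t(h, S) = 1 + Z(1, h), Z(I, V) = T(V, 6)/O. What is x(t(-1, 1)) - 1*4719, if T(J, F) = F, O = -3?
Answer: -4746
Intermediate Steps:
Z(I, V) = -2 (Z(I, V) = 6/(-3) = 6*(-1/3) = -2)
t(h, S) = -1 (t(h, S) = 1 - 2 = -1)
x(j) = j**2 + 28*j
x(t(-1, 1)) - 1*4719 = -(28 - 1) - 1*4719 = -1*27 - 4719 = -27 - 4719 = -4746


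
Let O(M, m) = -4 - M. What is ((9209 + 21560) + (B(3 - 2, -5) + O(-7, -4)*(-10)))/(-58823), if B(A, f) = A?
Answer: -30740/58823 ≈ -0.52258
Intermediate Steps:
((9209 + 21560) + (B(3 - 2, -5) + O(-7, -4)*(-10)))/(-58823) = ((9209 + 21560) + ((3 - 2) + (-4 - 1*(-7))*(-10)))/(-58823) = (30769 + (1 + (-4 + 7)*(-10)))*(-1/58823) = (30769 + (1 + 3*(-10)))*(-1/58823) = (30769 + (1 - 30))*(-1/58823) = (30769 - 29)*(-1/58823) = 30740*(-1/58823) = -30740/58823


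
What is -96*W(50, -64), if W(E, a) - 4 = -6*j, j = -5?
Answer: -3264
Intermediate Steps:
W(E, a) = 34 (W(E, a) = 4 - 6*(-5) = 4 + 30 = 34)
-96*W(50, -64) = -96*34 = -3264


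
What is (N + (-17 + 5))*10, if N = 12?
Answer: 0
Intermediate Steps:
(N + (-17 + 5))*10 = (12 + (-17 + 5))*10 = (12 - 12)*10 = 0*10 = 0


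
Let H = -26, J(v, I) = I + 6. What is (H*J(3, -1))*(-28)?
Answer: 3640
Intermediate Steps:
J(v, I) = 6 + I
(H*J(3, -1))*(-28) = -26*(6 - 1)*(-28) = -26*5*(-28) = -130*(-28) = 3640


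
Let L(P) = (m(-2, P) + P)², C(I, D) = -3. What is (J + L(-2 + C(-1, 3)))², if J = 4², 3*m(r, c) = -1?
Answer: 160000/81 ≈ 1975.3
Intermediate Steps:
m(r, c) = -⅓ (m(r, c) = (⅓)*(-1) = -⅓)
L(P) = (-⅓ + P)²
J = 16
(J + L(-2 + C(-1, 3)))² = (16 + (-1 + 3*(-2 - 3))²/9)² = (16 + (-1 + 3*(-5))²/9)² = (16 + (-1 - 15)²/9)² = (16 + (⅑)*(-16)²)² = (16 + (⅑)*256)² = (16 + 256/9)² = (400/9)² = 160000/81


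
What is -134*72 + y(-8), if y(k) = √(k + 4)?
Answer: -9648 + 2*I ≈ -9648.0 + 2.0*I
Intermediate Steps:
y(k) = √(4 + k)
-134*72 + y(-8) = -134*72 + √(4 - 8) = -9648 + √(-4) = -9648 + 2*I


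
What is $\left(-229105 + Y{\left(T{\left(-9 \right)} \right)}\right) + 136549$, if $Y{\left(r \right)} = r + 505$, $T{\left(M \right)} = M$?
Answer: $-92060$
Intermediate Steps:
$Y{\left(r \right)} = 505 + r$
$\left(-229105 + Y{\left(T{\left(-9 \right)} \right)}\right) + 136549 = \left(-229105 + \left(505 - 9\right)\right) + 136549 = \left(-229105 + 496\right) + 136549 = -228609 + 136549 = -92060$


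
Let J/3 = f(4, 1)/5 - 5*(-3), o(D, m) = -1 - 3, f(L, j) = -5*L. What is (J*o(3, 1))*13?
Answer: -1716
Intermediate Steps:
o(D, m) = -4
J = 33 (J = 3*(-5*4/5 - 5*(-3)) = 3*(-20*1/5 + 15) = 3*(-4 + 15) = 3*11 = 33)
(J*o(3, 1))*13 = (33*(-4))*13 = -132*13 = -1716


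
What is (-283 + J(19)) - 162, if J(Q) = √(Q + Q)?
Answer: -445 + √38 ≈ -438.84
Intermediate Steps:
J(Q) = √2*√Q (J(Q) = √(2*Q) = √2*√Q)
(-283 + J(19)) - 162 = (-283 + √2*√19) - 162 = (-283 + √38) - 162 = -445 + √38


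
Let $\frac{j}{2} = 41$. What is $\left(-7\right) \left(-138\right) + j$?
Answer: $1048$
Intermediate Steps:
$j = 82$ ($j = 2 \cdot 41 = 82$)
$\left(-7\right) \left(-138\right) + j = \left(-7\right) \left(-138\right) + 82 = 966 + 82 = 1048$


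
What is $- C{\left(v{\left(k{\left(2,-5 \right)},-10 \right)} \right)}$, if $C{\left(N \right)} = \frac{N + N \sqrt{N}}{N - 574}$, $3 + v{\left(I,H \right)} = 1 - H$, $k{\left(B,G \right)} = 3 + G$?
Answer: $\frac{4}{283} + \frac{8 \sqrt{2}}{283} \approx 0.054112$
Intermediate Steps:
$v{\left(I,H \right)} = -2 - H$ ($v{\left(I,H \right)} = -3 - \left(-1 + H\right) = -2 - H$)
$C{\left(N \right)} = \frac{N + N^{\frac{3}{2}}}{-574 + N}$
$- C{\left(v{\left(k{\left(2,-5 \right)},-10 \right)} \right)} = - \frac{\left(-2 - -10\right) + \left(-2 - -10\right)^{\frac{3}{2}}}{-574 - -8} = - \frac{\left(-2 + 10\right) + \left(-2 + 10\right)^{\frac{3}{2}}}{-574 + \left(-2 + 10\right)} = - \frac{8 + 8^{\frac{3}{2}}}{-574 + 8} = - \frac{8 + 16 \sqrt{2}}{-566} = - \frac{\left(-1\right) \left(8 + 16 \sqrt{2}\right)}{566} = - (- \frac{4}{283} - \frac{8 \sqrt{2}}{283}) = \frac{4}{283} + \frac{8 \sqrt{2}}{283}$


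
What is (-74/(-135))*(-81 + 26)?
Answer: -814/27 ≈ -30.148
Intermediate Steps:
(-74/(-135))*(-81 + 26) = -74*(-1/135)*(-55) = (74/135)*(-55) = -814/27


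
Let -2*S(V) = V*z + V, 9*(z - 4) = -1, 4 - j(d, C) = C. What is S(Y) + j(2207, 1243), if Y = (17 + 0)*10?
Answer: -14891/9 ≈ -1654.6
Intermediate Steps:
j(d, C) = 4 - C
Y = 170 (Y = 17*10 = 170)
z = 35/9 (z = 4 + (⅑)*(-1) = 4 - ⅑ = 35/9 ≈ 3.8889)
S(V) = -22*V/9 (S(V) = -(V*(35/9) + V)/2 = -(35*V/9 + V)/2 = -22*V/9)
S(Y) + j(2207, 1243) = -22/9*170 + (4 - 1*1243) = -3740/9 + (4 - 1243) = -3740/9 - 1239 = -14891/9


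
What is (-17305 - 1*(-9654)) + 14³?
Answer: -4907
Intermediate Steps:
(-17305 - 1*(-9654)) + 14³ = (-17305 + 9654) + 2744 = -7651 + 2744 = -4907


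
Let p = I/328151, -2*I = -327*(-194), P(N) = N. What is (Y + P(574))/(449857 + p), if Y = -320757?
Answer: -1083179089/1521865904 ≈ -0.71174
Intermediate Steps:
I = -31719 (I = -(-327)*(-194)/2 = -½*63438 = -31719)
p = -327/3383 (p = -31719/328151 = -31719*1/328151 = -327/3383 ≈ -0.096660)
(Y + P(574))/(449857 + p) = (-320757 + 574)/(449857 - 327/3383) = -320183/1521865904/3383 = -320183*3383/1521865904 = -1083179089/1521865904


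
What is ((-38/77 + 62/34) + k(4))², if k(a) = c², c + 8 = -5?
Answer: 49712053444/1713481 ≈ 29012.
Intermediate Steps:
c = -13 (c = -8 - 5 = -13)
k(a) = 169 (k(a) = (-13)² = 169)
((-38/77 + 62/34) + k(4))² = ((-38/77 + 62/34) + 169)² = ((-38*1/77 + 62*(1/34)) + 169)² = ((-38/77 + 31/17) + 169)² = (1741/1309 + 169)² = (222962/1309)² = 49712053444/1713481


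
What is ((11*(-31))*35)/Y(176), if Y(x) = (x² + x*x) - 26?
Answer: -11935/61926 ≈ -0.19273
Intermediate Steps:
Y(x) = -26 + 2*x² (Y(x) = (x² + x²) - 26 = 2*x² - 26 = -26 + 2*x²)
((11*(-31))*35)/Y(176) = ((11*(-31))*35)/(-26 + 2*176²) = (-341*35)/(-26 + 2*30976) = -11935/(-26 + 61952) = -11935/61926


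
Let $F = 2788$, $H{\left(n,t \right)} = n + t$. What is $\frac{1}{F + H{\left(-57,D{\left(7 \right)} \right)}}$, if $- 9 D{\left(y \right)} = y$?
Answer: $\frac{9}{24572} \approx 0.00036627$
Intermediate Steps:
$D{\left(y \right)} = - \frac{y}{9}$
$\frac{1}{F + H{\left(-57,D{\left(7 \right)} \right)}} = \frac{1}{2788 - \frac{520}{9}} = \frac{1}{\frac{24572}{9}} = \frac{9}{24572}$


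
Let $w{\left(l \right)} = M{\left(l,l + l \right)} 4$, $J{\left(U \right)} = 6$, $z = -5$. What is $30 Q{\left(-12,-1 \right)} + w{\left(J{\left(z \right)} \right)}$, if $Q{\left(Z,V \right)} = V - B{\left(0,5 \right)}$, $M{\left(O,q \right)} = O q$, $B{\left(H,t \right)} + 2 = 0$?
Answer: $318$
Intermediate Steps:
$B{\left(H,t \right)} = -2$ ($B{\left(H,t \right)} = -2 + 0 = -2$)
$Q{\left(Z,V \right)} = 2 + V$ ($Q{\left(Z,V \right)} = V - -2 = V + 2 = 2 + V$)
$w{\left(l \right)} = 8 l^{2}$ ($w{\left(l \right)} = l \left(l + l\right) 4 = l 2 l 4 = 2 l^{2} \cdot 4 = 8 l^{2}$)
$30 Q{\left(-12,-1 \right)} + w{\left(J{\left(z \right)} \right)} = 30 \left(2 - 1\right) + 8 \cdot 6^{2} = 30 \cdot 1 + 8 \cdot 36 = 30 + 288 = 318$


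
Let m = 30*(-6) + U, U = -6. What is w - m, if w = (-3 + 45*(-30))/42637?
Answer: 7929129/42637 ≈ 185.97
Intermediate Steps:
w = -1353/42637 (w = (-3 - 1350)*(1/42637) = -1353*1/42637 = -1353/42637 ≈ -0.031733)
m = -186 (m = 30*(-6) - 6 = -180 - 6 = -186)
w - m = -1353/42637 - 1*(-186) = -1353/42637 + 186 = 7929129/42637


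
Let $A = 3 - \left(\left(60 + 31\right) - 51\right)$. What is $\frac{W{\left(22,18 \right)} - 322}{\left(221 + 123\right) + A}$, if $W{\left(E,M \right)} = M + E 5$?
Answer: $- \frac{194}{307} \approx -0.63192$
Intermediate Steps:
$W{\left(E,M \right)} = M + 5 E$
$A = -37$ ($A = 3 - \left(91 - 51\right) = 3 - 40 = -37$)
$\frac{W{\left(22,18 \right)} - 322}{\left(221 + 123\right) + A} = \frac{\left(18 + 5 \cdot 22\right) - 322}{\left(221 + 123\right) - 37} = \frac{\left(18 + 110\right) - 322}{344 - 37} = \frac{128 - 322}{307} = \left(-194\right) \frac{1}{307} = - \frac{194}{307}$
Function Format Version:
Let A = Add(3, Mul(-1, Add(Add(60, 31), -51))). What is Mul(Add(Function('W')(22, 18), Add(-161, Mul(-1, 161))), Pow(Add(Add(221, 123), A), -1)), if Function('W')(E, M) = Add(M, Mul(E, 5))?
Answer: Rational(-194, 307) ≈ -0.63192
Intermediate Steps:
Function('W')(E, M) = Add(M, Mul(5, E))
A = -37 (A = Add(3, Mul(-1, Add(91, -51))) = Add(3, Mul(-1, 40)) = Add(3, -40) = -37)
Mul(Add(Function('W')(22, 18), Add(-161, Mul(-1, 161))), Pow(Add(Add(221, 123), A), -1)) = Mul(Add(Add(18, Mul(5, 22)), Add(-161, Mul(-1, 161))), Pow(Add(Add(221, 123), -37), -1)) = Mul(Add(Add(18, 110), Add(-161, -161)), Pow(Add(344, -37), -1)) = Mul(Add(128, -322), Pow(307, -1)) = Mul(-194, Rational(1, 307)) = Rational(-194, 307)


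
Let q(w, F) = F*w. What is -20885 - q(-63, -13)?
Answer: -21704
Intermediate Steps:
-20885 - q(-63, -13) = -20885 - (-13)*(-63) = -20885 - 1*819 = -20885 - 819 = -21704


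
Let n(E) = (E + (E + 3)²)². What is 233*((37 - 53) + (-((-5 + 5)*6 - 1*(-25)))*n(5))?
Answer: -27736553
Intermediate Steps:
n(E) = (E + (3 + E)²)²
233*((37 - 53) + (-((-5 + 5)*6 - 1*(-25)))*n(5)) = 233*((37 - 53) + (-((-5 + 5)*6 - 1*(-25)))*(5 + (3 + 5)²)²) = 233*(-16 + (-(0*6 + 25))*(5 + 8²)²) = 233*(-16 + (-(0 + 25))*(5 + 64)²) = 233*(-16 - 1*25*69²) = 233*(-16 - 25*4761) = 233*(-16 - 119025) = 233*(-119041) = -27736553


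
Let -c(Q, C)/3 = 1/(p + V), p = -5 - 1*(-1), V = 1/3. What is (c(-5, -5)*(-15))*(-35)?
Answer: 4725/11 ≈ 429.55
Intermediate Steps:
V = 1/3 ≈ 0.33333
p = -4 (p = -5 + 1 = -4)
c(Q, C) = 9/11 (c(Q, C) = -3/(-4 + 1/3) = -3/(-11/3) = -3*(-3/11) = 9/11)
(c(-5, -5)*(-15))*(-35) = ((9/11)*(-15))*(-35) = -135/11*(-35) = 4725/11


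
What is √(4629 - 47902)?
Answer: I*√43273 ≈ 208.02*I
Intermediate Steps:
√(4629 - 47902) = √(-43273) = I*√43273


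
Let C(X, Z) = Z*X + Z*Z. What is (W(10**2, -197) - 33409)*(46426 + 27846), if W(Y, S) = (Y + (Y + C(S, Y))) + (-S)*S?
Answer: -6069359296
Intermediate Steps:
C(X, Z) = Z**2 + X*Z (C(X, Z) = X*Z + Z**2 = Z**2 + X*Z)
W(Y, S) = -S**2 + 2*Y + Y*(S + Y) (W(Y, S) = (Y + (Y + Y*(S + Y))) + (-S)*S = (2*Y + Y*(S + Y)) - S**2 = -S**2 + 2*Y + Y*(S + Y))
(W(10**2, -197) - 33409)*(46426 + 27846) = ((-1*(-197)**2 + 2*10**2 + 10**2*(-197 + 10**2)) - 33409)*(46426 + 27846) = ((-1*38809 + 2*100 + 100*(-197 + 100)) - 33409)*74272 = ((-38809 + 200 + 100*(-97)) - 33409)*74272 = ((-38809 + 200 - 9700) - 33409)*74272 = (-48309 - 33409)*74272 = -81718*74272 = -6069359296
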